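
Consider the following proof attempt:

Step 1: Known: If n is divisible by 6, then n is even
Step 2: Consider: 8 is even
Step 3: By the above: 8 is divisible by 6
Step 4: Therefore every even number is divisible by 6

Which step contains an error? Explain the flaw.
Step 3: By the above: 8 is divisible by 6

Step 3 commits the fallacy of affirming the consequent. The known fact 'divisible by 6 → even' does NOT imply 'even → divisible by 6'. That would be the converse, which is false. For example, 8 is even but 8 ÷ 6 = 1.33, which is not an integer.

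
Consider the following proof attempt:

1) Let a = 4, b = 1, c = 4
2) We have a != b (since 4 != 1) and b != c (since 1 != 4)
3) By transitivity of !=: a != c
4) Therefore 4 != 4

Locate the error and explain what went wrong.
Step 3: By transitivity of !=: a != c

Step 3 incorrectly applies transitivity to the '!=' relation. Transitivity states: if a R b and b R c, then a R c. However, '!=' is not transitive. Counterexample: 4 != 1 and 1 != 4, but 4 = 4 (both equal 4). Transitivity holds for relations like <, <=, =, but not for !=.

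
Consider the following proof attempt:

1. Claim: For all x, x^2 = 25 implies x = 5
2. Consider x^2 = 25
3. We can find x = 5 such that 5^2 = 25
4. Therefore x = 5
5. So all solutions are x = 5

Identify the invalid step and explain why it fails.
Step 4: Therefore x = 5

Step 4 incorrectly concludes that x = 5 is the only solution. The proof shows that x = 5 is A solution (existence), but does not show it is the ONLY solution (uniqueness). In fact, x = -5 is also a solution since (-5)^2 = 25. Finding one solution doesn't prove there are no others.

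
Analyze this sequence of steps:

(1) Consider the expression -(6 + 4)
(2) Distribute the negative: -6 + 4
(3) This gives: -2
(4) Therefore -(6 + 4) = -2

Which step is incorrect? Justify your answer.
Step 2: Distribute the negative: -6 + 4

Step 2 incorrectly distributes the negative sign. The correct distribution is -(6 + 4) = -6 - 4 = -10. The negative must be applied to both terms, not just the first. The error treats -(6 + 4) as -6 + 4, which equals -2 instead of -10.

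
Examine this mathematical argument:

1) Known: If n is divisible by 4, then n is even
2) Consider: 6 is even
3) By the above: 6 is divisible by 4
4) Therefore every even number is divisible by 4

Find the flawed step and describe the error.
Step 3: By the above: 6 is divisible by 4

Step 3 commits the fallacy of affirming the consequent. The known fact 'divisible by 4 → even' does NOT imply 'even → divisible by 4'. That would be the converse, which is false. For example, 6 is even but 6 ÷ 4 = 1.50, which is not an integer.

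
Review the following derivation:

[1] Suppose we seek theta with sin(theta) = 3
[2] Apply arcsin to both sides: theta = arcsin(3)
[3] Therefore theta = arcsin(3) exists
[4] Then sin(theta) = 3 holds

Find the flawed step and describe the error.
Step 2: Apply arcsin to both sides: theta = arcsin(3)

Step 2 applies arcsin to 3. However, arcsin(x) is only defined for x in [-1, 1] because sin(theta) can only produce values in that range. Since |3| > 1, arcsin(3) is undefined. There is no angle whose sine equals 3.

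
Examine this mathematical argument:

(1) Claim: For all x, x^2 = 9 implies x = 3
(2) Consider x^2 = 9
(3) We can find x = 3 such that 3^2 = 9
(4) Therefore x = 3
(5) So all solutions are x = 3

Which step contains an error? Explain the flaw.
Step 4: Therefore x = 3

Step 4 incorrectly concludes that x = 3 is the only solution. The proof shows that x = 3 is A solution (existence), but does not show it is the ONLY solution (uniqueness). In fact, x = -3 is also a solution since (-3)^2 = 9. Finding one solution doesn't prove there are no others.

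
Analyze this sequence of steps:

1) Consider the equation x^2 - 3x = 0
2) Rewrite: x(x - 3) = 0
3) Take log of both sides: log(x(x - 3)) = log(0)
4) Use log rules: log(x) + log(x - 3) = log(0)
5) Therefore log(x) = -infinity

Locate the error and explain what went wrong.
Step 3: Take log of both sides: log(x(x - 3)) = log(0)

Step 3 takes the logarithm of both sides, resulting in log(0) on the right side. The logarithm is only defined for positive numbers; log(0) is undefined (approaches negative infinity). This operation is invalid.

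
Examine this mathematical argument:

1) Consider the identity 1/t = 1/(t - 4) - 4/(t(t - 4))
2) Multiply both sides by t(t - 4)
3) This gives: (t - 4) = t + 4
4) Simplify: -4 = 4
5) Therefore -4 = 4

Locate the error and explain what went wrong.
Step 3: This gives: (t - 4) = t + 4

Step 3 makes a sign error when clearing denominators. Multiplying -4/(t(t - 4)) by t(t - 4) gives -4, not +4. The correct result is (t - 4) = t - 4, which is trivially true, not (t - 4) = t + 4. (Step 1 is a valid identity: 1/(t - 4) - 4/(t(t - 4)) = (t - 4)/(t(t - 4)) = 1/t.)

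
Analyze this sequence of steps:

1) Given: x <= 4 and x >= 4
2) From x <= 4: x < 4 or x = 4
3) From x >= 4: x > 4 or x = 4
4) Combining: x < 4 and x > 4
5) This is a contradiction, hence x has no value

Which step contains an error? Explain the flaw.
Step 4: Combining: x < 4 and x > 4

Step 4 incorrectly combines the conditions. From x <= 4 and x >= 4, the intersection is x = 4. The error treats the 'or' cases as 'and' requirements. The correct conclusion is that x = 4 is the unique solution, not that no solution exists.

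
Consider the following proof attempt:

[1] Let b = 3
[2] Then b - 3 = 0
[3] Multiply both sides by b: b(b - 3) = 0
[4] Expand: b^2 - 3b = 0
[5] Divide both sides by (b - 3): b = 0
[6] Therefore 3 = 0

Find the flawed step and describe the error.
Step 5: Divide both sides by (b - 3): b = 0

Step 5 divides both sides by (b - 3). However, since b = 3, we have (b - 3) = 0. Division by zero is undefined, making this step invalid.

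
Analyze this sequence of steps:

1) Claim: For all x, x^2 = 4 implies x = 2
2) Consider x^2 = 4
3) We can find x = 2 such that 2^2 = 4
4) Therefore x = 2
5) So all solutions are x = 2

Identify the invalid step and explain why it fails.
Step 4: Therefore x = 2

Step 4 incorrectly concludes that x = 2 is the only solution. The proof shows that x = 2 is A solution (existence), but does not show it is the ONLY solution (uniqueness). In fact, x = -2 is also a solution since (-2)^2 = 4. Finding one solution doesn't prove there are no others.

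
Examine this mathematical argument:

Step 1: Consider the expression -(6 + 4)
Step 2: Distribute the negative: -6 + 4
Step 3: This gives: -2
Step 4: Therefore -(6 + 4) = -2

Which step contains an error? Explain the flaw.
Step 2: Distribute the negative: -6 + 4

Step 2 incorrectly distributes the negative sign. The correct distribution is -(6 + 4) = -6 - 4 = -10. The negative must be applied to both terms, not just the first. The error treats -(6 + 4) as -6 + 4, which equals -2 instead of -10.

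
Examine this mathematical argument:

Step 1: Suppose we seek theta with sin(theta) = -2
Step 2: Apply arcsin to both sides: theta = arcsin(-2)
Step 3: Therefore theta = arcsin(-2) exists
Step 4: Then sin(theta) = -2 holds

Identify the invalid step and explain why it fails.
Step 2: Apply arcsin to both sides: theta = arcsin(-2)

Step 2 applies arcsin to -2. However, arcsin(x) is only defined for x in [-1, 1] because sin(theta) can only produce values in that range. Since |-2| > 1, arcsin(-2) is undefined. There is no angle whose sine equals -2.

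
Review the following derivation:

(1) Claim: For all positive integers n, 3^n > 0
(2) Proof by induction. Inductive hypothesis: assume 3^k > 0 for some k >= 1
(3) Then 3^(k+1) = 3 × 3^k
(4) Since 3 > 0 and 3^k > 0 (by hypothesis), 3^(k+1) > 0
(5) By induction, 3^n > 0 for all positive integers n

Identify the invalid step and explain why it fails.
Step 5: By induction, 3^n > 0 for all positive integers n

Step 5 concludes the proof by induction, but no base case was ever established. A valid induction proof requires: (1) a base case proving 3^1 > 0, and (2) an inductive step showing IF 3^k > 0 THEN 3^(k+1) > 0. Steps 2-4 correctly establish the inductive step, but without the base case the conclusion in step 5 does not follow.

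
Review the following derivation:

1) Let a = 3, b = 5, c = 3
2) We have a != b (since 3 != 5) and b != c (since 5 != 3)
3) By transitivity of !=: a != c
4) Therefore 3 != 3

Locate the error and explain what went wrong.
Step 3: By transitivity of !=: a != c

Step 3 incorrectly applies transitivity to the '!=' relation. Transitivity states: if a R b and b R c, then a R c. However, '!=' is not transitive. Counterexample: 3 != 5 and 5 != 3, but 3 = 3 (both equal 3). Transitivity holds for relations like <, <=, =, but not for !=.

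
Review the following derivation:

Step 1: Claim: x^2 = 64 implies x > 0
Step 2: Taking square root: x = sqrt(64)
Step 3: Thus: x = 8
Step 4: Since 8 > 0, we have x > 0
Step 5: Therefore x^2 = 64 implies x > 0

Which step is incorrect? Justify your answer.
Step 2: Taking square root: x = sqrt(64)

Step 2 takes the square root and assumes the positive root only. The equation x^2 = 64 actually has two solutions: x = 8 and x = -8. The proof silently assumes x > 0 without justification, then uses this assumption to conclude x > 0, which is circular. The counterexample x = -8 shows the claim is false.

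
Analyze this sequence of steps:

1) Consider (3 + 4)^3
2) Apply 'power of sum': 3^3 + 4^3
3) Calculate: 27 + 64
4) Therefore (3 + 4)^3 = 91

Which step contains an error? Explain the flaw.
Step 2: Apply 'power of sum': 3^3 + 4^3

Step 2 incorrectly applies a non-existent rule '(a+b)^n = a^n + b^n'. This is false in general. The correct expansion uses the binomial theorem. The actual value is (3 + 4)^3 = 7^3 = 343, not 91.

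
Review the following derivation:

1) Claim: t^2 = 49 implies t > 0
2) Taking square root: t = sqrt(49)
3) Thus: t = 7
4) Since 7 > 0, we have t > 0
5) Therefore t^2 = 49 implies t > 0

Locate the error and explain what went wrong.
Step 2: Taking square root: t = sqrt(49)

Step 2 takes the square root and assumes the positive root only. The equation t^2 = 49 actually has two solutions: t = 7 and t = -7. The proof silently assumes t > 0 without justification, then uses this assumption to conclude t > 0, which is circular. The counterexample t = -7 shows the claim is false.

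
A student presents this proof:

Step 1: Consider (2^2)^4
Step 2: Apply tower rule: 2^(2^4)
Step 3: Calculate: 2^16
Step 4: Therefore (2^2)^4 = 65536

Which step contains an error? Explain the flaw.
Step 2: Apply tower rule: 2^(2^4)

Step 2 incorrectly states that (a^b)^c = a^(b^c). The correct rule is (a^b)^c = a^(b×c). The actual value is (2^2)^4 = 2^8 = 256, not 2^16 = 65536.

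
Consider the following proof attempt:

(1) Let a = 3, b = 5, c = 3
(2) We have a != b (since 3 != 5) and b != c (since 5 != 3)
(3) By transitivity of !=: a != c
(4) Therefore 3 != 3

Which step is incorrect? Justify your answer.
Step 3: By transitivity of !=: a != c

Step 3 incorrectly applies transitivity to the '!=' relation. Transitivity states: if a R b and b R c, then a R c. However, '!=' is not transitive. Counterexample: 3 != 5 and 5 != 3, but 3 = 3 (both equal 3). Transitivity holds for relations like <, <=, =, but not for !=.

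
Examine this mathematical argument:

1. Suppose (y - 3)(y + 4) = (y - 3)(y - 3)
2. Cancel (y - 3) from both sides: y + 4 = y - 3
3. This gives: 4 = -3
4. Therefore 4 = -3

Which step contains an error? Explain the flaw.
Step 2: Cancel (y - 3) from both sides: y + 4 = y - 3

Step 2 cancels (y - 3) from both sides. This is only valid if (y - 3) ≠ 0, i.e., y ≠ 3. When y = 3, both sides equal zero regardless of the other factors. The correct approach requires considering y = 3 as a separate case.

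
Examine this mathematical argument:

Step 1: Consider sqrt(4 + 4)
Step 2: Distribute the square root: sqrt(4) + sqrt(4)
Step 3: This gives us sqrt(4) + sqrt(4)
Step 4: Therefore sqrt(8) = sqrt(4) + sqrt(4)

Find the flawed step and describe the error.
Step 2: Distribute the square root: sqrt(4) + sqrt(4)

Step 2 incorrectly 'distributes' the square root over addition. The square root function does not distribute: sqrt(a + b) ≠ sqrt(a) + sqrt(b). In fact, sqrt(4 + 4) = sqrt(8) ≈ 2.8284, while sqrt(4) + sqrt(4) ≈ 4.0000.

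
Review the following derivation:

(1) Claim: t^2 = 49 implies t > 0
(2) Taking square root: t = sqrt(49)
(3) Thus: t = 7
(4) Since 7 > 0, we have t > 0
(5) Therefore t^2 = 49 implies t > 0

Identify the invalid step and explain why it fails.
Step 2: Taking square root: t = sqrt(49)

Step 2 takes the square root and assumes the positive root only. The equation t^2 = 49 actually has two solutions: t = 7 and t = -7. The proof silently assumes t > 0 without justification, then uses this assumption to conclude t > 0, which is circular. The counterexample t = -7 shows the claim is false.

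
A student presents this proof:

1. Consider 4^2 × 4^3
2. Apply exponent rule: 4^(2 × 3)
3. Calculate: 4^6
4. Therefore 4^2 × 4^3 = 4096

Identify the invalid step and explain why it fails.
Step 2: Apply exponent rule: 4^(2 × 3)

Step 2 incorrectly states that a^b × a^c = a^(b×c). The correct rule is a^b × a^c = a^(b+c). The actual value is 4^2 × 4^3 = 4^5 = 1024, not 4^6 = 4096.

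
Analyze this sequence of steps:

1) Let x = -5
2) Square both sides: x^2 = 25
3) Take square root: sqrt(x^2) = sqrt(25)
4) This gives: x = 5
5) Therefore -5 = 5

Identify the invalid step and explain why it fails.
Step 4: This gives: x = 5

Step 4 incorrectly states that sqrt(x^2) = x. The correct identity is sqrt(x^2) = |x|. Since x = -5 < 0, we have sqrt(x^2) = |-5| = 5, not x = -5.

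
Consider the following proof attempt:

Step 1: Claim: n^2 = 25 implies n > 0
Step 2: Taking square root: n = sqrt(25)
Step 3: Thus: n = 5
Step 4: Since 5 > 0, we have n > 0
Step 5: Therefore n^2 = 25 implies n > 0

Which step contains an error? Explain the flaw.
Step 2: Taking square root: n = sqrt(25)

Step 2 takes the square root and assumes the positive root only. The equation n^2 = 25 actually has two solutions: n = 5 and n = -5. The proof silently assumes n > 0 without justification, then uses this assumption to conclude n > 0, which is circular. The counterexample n = -5 shows the claim is false.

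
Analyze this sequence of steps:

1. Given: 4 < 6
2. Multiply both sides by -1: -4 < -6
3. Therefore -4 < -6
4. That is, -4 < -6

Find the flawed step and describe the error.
Step 2: Multiply both sides by -1: -4 < -6

Step 2 multiplies both sides by -1 but fails to reverse the inequality sign. When multiplying (or dividing) an inequality by a negative number, the direction must be reversed. Since 4 < 6, we should get -4 > -6, i.e., -4 > -6.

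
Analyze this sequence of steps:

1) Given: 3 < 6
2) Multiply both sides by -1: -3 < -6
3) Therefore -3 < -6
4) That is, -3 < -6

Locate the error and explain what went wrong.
Step 2: Multiply both sides by -1: -3 < -6

Step 2 multiplies both sides by -1 but fails to reverse the inequality sign. When multiplying (or dividing) an inequality by a negative number, the direction must be reversed. Since 3 < 6, we should get -3 > -6, i.e., -3 > -6.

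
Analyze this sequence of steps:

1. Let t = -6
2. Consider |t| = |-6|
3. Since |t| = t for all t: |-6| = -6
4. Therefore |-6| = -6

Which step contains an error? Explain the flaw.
Step 3: Since |t| = t for all t: |-6| = -6

Step 3 incorrectly states that |t| = t for all t. The correct definition is |t| = t when t >= 0, and |t| = -t when t < 0. Since -6 < 0, we have |-6| = -(-6) = 6, not -6.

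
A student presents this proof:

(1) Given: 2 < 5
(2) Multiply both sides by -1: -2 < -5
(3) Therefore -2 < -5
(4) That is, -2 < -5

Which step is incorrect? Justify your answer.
Step 2: Multiply both sides by -1: -2 < -5

Step 2 multiplies both sides by -1 but fails to reverse the inequality sign. When multiplying (or dividing) an inequality by a negative number, the direction must be reversed. Since 2 < 5, we should get -2 > -5, i.e., -2 > -5.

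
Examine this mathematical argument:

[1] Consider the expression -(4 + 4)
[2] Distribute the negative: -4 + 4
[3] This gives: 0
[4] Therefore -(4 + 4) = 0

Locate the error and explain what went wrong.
Step 2: Distribute the negative: -4 + 4

Step 2 incorrectly distributes the negative sign. The correct distribution is -(4 + 4) = -4 - 4 = -8. The negative must be applied to both terms, not just the first. The error treats -(4 + 4) as -4 + 4, which equals 0 instead of -8.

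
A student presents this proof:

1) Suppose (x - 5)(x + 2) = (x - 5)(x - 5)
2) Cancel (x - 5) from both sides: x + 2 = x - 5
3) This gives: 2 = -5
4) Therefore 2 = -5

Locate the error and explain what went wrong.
Step 2: Cancel (x - 5) from both sides: x + 2 = x - 5

Step 2 cancels (x - 5) from both sides. This is only valid if (x - 5) ≠ 0, i.e., x ≠ 5. When x = 5, both sides equal zero regardless of the other factors. The correct approach requires considering x = 5 as a separate case.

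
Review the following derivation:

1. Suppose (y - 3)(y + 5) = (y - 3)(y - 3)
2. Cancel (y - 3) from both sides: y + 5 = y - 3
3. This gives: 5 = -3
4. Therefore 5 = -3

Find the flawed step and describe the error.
Step 2: Cancel (y - 3) from both sides: y + 5 = y - 3

Step 2 cancels (y - 3) from both sides. This is only valid if (y - 3) ≠ 0, i.e., y ≠ 3. When y = 3, both sides equal zero regardless of the other factors. The correct approach requires considering y = 3 as a separate case.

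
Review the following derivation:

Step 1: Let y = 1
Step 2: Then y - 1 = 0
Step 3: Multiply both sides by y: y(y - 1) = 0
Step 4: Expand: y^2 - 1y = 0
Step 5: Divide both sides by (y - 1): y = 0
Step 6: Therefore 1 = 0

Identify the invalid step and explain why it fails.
Step 5: Divide both sides by (y - 1): y = 0

Step 5 divides both sides by (y - 1). However, since y = 1, we have (y - 1) = 0. Division by zero is undefined, making this step invalid.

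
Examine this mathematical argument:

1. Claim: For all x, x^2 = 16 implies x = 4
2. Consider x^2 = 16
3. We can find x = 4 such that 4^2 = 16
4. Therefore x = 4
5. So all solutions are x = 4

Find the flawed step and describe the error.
Step 4: Therefore x = 4

Step 4 incorrectly concludes that x = 4 is the only solution. The proof shows that x = 4 is A solution (existence), but does not show it is the ONLY solution (uniqueness). In fact, x = -4 is also a solution since (-4)^2 = 16. Finding one solution doesn't prove there are no others.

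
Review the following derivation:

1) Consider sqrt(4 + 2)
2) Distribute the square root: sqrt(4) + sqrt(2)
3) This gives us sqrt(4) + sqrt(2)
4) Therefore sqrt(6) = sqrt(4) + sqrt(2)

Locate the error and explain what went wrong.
Step 2: Distribute the square root: sqrt(4) + sqrt(2)

Step 2 incorrectly 'distributes' the square root over addition. The square root function does not distribute: sqrt(a + b) ≠ sqrt(a) + sqrt(b). In fact, sqrt(4 + 2) = sqrt(6) ≈ 2.4495, while sqrt(4) + sqrt(2) ≈ 3.4142.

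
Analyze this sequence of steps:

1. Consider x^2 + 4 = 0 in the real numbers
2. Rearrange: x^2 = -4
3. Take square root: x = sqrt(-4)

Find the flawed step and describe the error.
Step 3: Take square root: x = sqrt(-4)

Step 3 takes the square root of -4, which is negative. In the real number system, the square root of a negative number is undefined. The equation x^2 + 4 = 0 has no real solutions. Square roots of negative numbers only exist in the complex numbers.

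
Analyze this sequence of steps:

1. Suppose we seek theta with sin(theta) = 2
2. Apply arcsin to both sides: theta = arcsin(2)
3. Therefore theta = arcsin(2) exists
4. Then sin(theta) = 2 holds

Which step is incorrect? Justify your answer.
Step 2: Apply arcsin to both sides: theta = arcsin(2)

Step 2 applies arcsin to 2. However, arcsin(x) is only defined for x in [-1, 1] because sin(theta) can only produce values in that range. Since |2| > 1, arcsin(2) is undefined. There is no angle whose sine equals 2.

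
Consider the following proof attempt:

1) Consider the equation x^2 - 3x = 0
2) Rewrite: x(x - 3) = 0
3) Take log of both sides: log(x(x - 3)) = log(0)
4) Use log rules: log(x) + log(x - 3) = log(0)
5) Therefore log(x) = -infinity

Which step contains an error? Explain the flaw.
Step 3: Take log of both sides: log(x(x - 3)) = log(0)

Step 3 takes the logarithm of both sides, resulting in log(0) on the right side. The logarithm is only defined for positive numbers; log(0) is undefined (approaches negative infinity). This operation is invalid.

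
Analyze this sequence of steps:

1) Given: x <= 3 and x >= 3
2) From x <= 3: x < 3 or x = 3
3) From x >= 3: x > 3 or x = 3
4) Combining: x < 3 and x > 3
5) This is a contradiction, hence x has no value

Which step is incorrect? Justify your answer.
Step 4: Combining: x < 3 and x > 3

Step 4 incorrectly combines the conditions. From x <= 3 and x >= 3, the intersection is x = 3. The error treats the 'or' cases as 'and' requirements. The correct conclusion is that x = 3 is the unique solution, not that no solution exists.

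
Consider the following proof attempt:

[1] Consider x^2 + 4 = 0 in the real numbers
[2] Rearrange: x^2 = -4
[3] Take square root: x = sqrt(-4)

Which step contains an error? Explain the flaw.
Step 3: Take square root: x = sqrt(-4)

Step 3 takes the square root of -4, which is negative. In the real number system, the square root of a negative number is undefined. The equation x^2 + 4 = 0 has no real solutions. Square roots of negative numbers only exist in the complex numbers.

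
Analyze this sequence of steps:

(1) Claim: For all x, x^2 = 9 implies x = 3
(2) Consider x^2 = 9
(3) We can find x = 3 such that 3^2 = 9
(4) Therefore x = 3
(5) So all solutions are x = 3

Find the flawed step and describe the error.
Step 4: Therefore x = 3

Step 4 incorrectly concludes that x = 3 is the only solution. The proof shows that x = 3 is A solution (existence), but does not show it is the ONLY solution (uniqueness). In fact, x = -3 is also a solution since (-3)^2 = 9. Finding one solution doesn't prove there are no others.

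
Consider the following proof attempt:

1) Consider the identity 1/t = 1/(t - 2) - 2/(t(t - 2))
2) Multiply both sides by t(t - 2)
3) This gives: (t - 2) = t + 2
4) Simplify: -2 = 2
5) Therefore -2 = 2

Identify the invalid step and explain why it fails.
Step 3: This gives: (t - 2) = t + 2

Step 3 makes a sign error when clearing denominators. Multiplying -2/(t(t - 2)) by t(t - 2) gives -2, not +2. The correct result is (t - 2) = t - 2, which is trivially true, not (t - 2) = t + 2. (Step 1 is a valid identity: 1/(t - 2) - 2/(t(t - 2)) = (t - 2)/(t(t - 2)) = 1/t.)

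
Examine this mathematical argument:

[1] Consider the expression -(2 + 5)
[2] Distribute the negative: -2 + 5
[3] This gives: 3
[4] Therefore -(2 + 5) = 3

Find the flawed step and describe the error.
Step 2: Distribute the negative: -2 + 5

Step 2 incorrectly distributes the negative sign. The correct distribution is -(2 + 5) = -2 - 5 = -7. The negative must be applied to both terms, not just the first. The error treats -(2 + 5) as -2 + 5, which equals 3 instead of -7.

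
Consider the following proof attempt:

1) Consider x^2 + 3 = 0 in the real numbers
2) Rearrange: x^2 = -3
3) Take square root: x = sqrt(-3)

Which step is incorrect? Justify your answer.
Step 3: Take square root: x = sqrt(-3)

Step 3 takes the square root of -3, which is negative. In the real number system, the square root of a negative number is undefined. The equation x^2 + 3 = 0 has no real solutions. Square roots of negative numbers only exist in the complex numbers.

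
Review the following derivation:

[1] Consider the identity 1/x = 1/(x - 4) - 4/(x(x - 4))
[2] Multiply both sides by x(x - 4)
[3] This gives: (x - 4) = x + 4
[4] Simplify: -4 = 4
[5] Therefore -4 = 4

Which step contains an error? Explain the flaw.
Step 3: This gives: (x - 4) = x + 4

Step 3 makes a sign error when clearing denominators. Multiplying -4/(x(x - 4)) by x(x - 4) gives -4, not +4. The correct result is (x - 4) = x - 4, which is trivially true, not (x - 4) = x + 4. (Step 1 is a valid identity: 1/(x - 4) - 4/(x(x - 4)) = (x - 4)/(x(x - 4)) = 1/x.)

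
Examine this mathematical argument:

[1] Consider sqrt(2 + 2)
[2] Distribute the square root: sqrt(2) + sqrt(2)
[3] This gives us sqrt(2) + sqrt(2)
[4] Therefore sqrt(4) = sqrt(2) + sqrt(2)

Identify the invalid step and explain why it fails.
Step 2: Distribute the square root: sqrt(2) + sqrt(2)

Step 2 incorrectly 'distributes' the square root over addition. The square root function does not distribute: sqrt(a + b) ≠ sqrt(a) + sqrt(b). In fact, sqrt(2 + 2) = sqrt(4) ≈ 2.0000, while sqrt(2) + sqrt(2) ≈ 2.8284.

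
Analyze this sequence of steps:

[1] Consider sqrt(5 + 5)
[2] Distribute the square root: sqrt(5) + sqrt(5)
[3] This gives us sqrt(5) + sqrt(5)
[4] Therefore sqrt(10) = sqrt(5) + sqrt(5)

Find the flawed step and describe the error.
Step 2: Distribute the square root: sqrt(5) + sqrt(5)

Step 2 incorrectly 'distributes' the square root over addition. The square root function does not distribute: sqrt(a + b) ≠ sqrt(a) + sqrt(b). In fact, sqrt(5 + 5) = sqrt(10) ≈ 3.1623, while sqrt(5) + sqrt(5) ≈ 4.4721.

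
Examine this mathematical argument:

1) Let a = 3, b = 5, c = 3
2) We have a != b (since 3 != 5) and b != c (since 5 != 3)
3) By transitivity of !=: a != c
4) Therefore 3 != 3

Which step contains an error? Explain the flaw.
Step 3: By transitivity of !=: a != c

Step 3 incorrectly applies transitivity to the '!=' relation. Transitivity states: if a R b and b R c, then a R c. However, '!=' is not transitive. Counterexample: 3 != 5 and 5 != 3, but 3 = 3 (both equal 3). Transitivity holds for relations like <, <=, =, but not for !=.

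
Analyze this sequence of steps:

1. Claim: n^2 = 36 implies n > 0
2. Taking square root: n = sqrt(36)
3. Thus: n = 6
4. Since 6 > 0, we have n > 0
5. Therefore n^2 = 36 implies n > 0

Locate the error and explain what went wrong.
Step 2: Taking square root: n = sqrt(36)

Step 2 takes the square root and assumes the positive root only. The equation n^2 = 36 actually has two solutions: n = 6 and n = -6. The proof silently assumes n > 0 without justification, then uses this assumption to conclude n > 0, which is circular. The counterexample n = -6 shows the claim is false.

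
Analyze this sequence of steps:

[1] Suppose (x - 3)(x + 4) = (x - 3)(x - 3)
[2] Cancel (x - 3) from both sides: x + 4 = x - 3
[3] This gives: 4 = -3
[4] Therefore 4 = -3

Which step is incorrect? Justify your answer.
Step 2: Cancel (x - 3) from both sides: x + 4 = x - 3

Step 2 cancels (x - 3) from both sides. This is only valid if (x - 3) ≠ 0, i.e., x ≠ 3. When x = 3, both sides equal zero regardless of the other factors. The correct approach requires considering x = 3 as a separate case.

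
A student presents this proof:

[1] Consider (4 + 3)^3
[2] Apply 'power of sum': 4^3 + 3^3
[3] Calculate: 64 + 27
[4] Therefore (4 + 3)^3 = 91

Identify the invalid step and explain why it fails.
Step 2: Apply 'power of sum': 4^3 + 3^3

Step 2 incorrectly applies a non-existent rule '(a+b)^n = a^n + b^n'. This is false in general. The correct expansion uses the binomial theorem. The actual value is (4 + 3)^3 = 7^3 = 343, not 91.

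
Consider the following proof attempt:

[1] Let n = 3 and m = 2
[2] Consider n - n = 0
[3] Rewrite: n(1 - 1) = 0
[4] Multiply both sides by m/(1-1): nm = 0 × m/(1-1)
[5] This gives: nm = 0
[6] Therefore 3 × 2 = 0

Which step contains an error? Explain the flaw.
Step 4: Multiply both sides by m/(1-1): nm = 0 × m/(1-1)

Step 4 multiplies both sides by m/(1-1). However, 1-1 = 0, so this is multiplication by m/0, which is undefined. We cannot multiply by an undefined expression.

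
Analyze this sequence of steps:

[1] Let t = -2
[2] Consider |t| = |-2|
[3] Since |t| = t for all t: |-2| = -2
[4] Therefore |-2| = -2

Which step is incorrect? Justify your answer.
Step 3: Since |t| = t for all t: |-2| = -2

Step 3 incorrectly states that |t| = t for all t. The correct definition is |t| = t when t >= 0, and |t| = -t when t < 0. Since -2 < 0, we have |-2| = -(-2) = 2, not -2.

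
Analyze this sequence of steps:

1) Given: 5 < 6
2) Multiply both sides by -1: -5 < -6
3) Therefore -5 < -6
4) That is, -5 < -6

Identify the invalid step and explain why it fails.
Step 2: Multiply both sides by -1: -5 < -6

Step 2 multiplies both sides by -1 but fails to reverse the inequality sign. When multiplying (or dividing) an inequality by a negative number, the direction must be reversed. Since 5 < 6, we should get -5 > -6, i.e., -5 > -6.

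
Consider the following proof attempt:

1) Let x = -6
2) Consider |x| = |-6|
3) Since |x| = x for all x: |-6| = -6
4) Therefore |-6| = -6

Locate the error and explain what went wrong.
Step 3: Since |x| = x for all x: |-6| = -6

Step 3 incorrectly states that |x| = x for all x. The correct definition is |x| = x when x >= 0, and |x| = -x when x < 0. Since -6 < 0, we have |-6| = -(-6) = 6, not -6.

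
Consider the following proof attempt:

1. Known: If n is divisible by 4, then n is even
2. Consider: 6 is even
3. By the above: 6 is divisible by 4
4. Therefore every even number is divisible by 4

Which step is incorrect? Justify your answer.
Step 3: By the above: 6 is divisible by 4

Step 3 commits the fallacy of affirming the consequent. The known fact 'divisible by 4 → even' does NOT imply 'even → divisible by 4'. That would be the converse, which is false. For example, 6 is even but 6 ÷ 4 = 1.50, which is not an integer.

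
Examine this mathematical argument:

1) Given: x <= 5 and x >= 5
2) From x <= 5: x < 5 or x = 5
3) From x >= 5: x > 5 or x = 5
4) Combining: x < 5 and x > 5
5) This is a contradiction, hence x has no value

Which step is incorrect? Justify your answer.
Step 4: Combining: x < 5 and x > 5

Step 4 incorrectly combines the conditions. From x <= 5 and x >= 5, the intersection is x = 5. The error treats the 'or' cases as 'and' requirements. The correct conclusion is that x = 5 is the unique solution, not that no solution exists.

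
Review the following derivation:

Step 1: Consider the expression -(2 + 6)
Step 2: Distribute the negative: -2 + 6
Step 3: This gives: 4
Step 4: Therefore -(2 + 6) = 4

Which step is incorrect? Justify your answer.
Step 2: Distribute the negative: -2 + 6

Step 2 incorrectly distributes the negative sign. The correct distribution is -(2 + 6) = -2 - 6 = -8. The negative must be applied to both terms, not just the first. The error treats -(2 + 6) as -2 + 6, which equals 4 instead of -8.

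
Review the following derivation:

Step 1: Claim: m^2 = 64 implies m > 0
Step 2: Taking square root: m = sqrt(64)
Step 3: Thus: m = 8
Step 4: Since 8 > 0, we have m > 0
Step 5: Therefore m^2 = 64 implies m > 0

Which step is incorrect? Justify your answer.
Step 2: Taking square root: m = sqrt(64)

Step 2 takes the square root and assumes the positive root only. The equation m^2 = 64 actually has two solutions: m = 8 and m = -8. The proof silently assumes m > 0 without justification, then uses this assumption to conclude m > 0, which is circular. The counterexample m = -8 shows the claim is false.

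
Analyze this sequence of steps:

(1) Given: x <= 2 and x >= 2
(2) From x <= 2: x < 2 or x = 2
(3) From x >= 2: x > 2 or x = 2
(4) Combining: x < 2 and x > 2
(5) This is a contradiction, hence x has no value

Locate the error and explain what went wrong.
Step 4: Combining: x < 2 and x > 2

Step 4 incorrectly combines the conditions. From x <= 2 and x >= 2, the intersection is x = 2. The error treats the 'or' cases as 'and' requirements. The correct conclusion is that x = 2 is the unique solution, not that no solution exists.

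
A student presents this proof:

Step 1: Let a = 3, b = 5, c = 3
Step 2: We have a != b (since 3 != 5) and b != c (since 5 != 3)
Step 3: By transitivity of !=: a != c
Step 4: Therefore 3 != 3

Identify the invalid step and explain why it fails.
Step 3: By transitivity of !=: a != c

Step 3 incorrectly applies transitivity to the '!=' relation. Transitivity states: if a R b and b R c, then a R c. However, '!=' is not transitive. Counterexample: 3 != 5 and 5 != 3, but 3 = 3 (both equal 3). Transitivity holds for relations like <, <=, =, but not for !=.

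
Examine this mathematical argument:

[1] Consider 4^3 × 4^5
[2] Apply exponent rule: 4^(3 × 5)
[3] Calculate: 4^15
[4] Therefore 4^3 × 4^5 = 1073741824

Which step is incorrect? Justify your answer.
Step 2: Apply exponent rule: 4^(3 × 5)

Step 2 incorrectly states that a^b × a^c = a^(b×c). The correct rule is a^b × a^c = a^(b+c). The actual value is 4^3 × 4^5 = 4^8 = 65536, not 4^15 = 1073741824.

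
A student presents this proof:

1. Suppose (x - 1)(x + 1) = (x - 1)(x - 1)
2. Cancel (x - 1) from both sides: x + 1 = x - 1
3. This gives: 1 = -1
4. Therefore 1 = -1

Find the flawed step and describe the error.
Step 2: Cancel (x - 1) from both sides: x + 1 = x - 1

Step 2 cancels (x - 1) from both sides. This is only valid if (x - 1) ≠ 0, i.e., x ≠ 1. When x = 1, both sides equal zero regardless of the other factors. The correct approach requires considering x = 1 as a separate case.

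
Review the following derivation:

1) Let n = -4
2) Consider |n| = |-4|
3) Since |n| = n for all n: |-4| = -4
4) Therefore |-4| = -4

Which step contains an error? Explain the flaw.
Step 3: Since |n| = n for all n: |-4| = -4

Step 3 incorrectly states that |n| = n for all n. The correct definition is |n| = n when n >= 0, and |n| = -n when n < 0. Since -4 < 0, we have |-4| = -(-4) = 4, not -4.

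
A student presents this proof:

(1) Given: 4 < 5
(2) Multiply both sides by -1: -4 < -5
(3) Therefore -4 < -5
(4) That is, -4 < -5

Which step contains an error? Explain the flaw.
Step 2: Multiply both sides by -1: -4 < -5

Step 2 multiplies both sides by -1 but fails to reverse the inequality sign. When multiplying (or dividing) an inequality by a negative number, the direction must be reversed. Since 4 < 5, we should get -4 > -5, i.e., -4 > -5.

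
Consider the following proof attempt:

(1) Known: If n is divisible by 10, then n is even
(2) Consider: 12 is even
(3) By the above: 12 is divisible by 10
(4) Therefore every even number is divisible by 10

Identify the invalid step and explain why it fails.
Step 3: By the above: 12 is divisible by 10

Step 3 commits the fallacy of affirming the consequent. The known fact 'divisible by 10 → even' does NOT imply 'even → divisible by 10'. That would be the converse, which is false. For example, 12 is even but 12 ÷ 10 = 1.20, which is not an integer.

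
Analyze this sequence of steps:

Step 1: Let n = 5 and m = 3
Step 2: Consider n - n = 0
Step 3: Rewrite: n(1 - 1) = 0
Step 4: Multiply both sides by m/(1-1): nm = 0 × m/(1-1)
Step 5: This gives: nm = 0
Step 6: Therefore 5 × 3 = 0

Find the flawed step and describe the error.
Step 4: Multiply both sides by m/(1-1): nm = 0 × m/(1-1)

Step 4 multiplies both sides by m/(1-1). However, 1-1 = 0, so this is multiplication by m/0, which is undefined. We cannot multiply by an undefined expression.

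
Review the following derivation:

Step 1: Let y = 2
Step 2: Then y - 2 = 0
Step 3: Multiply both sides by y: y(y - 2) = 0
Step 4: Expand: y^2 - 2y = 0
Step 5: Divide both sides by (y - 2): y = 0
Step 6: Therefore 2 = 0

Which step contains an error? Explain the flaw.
Step 5: Divide both sides by (y - 2): y = 0

Step 5 divides both sides by (y - 2). However, since y = 2, we have (y - 2) = 0. Division by zero is undefined, making this step invalid.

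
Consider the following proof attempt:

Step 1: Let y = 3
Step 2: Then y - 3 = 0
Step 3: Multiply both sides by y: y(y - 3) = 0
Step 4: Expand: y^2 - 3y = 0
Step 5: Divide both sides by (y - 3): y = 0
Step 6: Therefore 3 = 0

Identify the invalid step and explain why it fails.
Step 5: Divide both sides by (y - 3): y = 0

Step 5 divides both sides by (y - 3). However, since y = 3, we have (y - 3) = 0. Division by zero is undefined, making this step invalid.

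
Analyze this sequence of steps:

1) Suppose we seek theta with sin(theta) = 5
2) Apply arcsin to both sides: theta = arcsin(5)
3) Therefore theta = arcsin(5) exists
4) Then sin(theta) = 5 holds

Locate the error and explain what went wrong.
Step 2: Apply arcsin to both sides: theta = arcsin(5)

Step 2 applies arcsin to 5. However, arcsin(x) is only defined for x in [-1, 1] because sin(theta) can only produce values in that range. Since |5| > 1, arcsin(5) is undefined. There is no angle whose sine equals 5.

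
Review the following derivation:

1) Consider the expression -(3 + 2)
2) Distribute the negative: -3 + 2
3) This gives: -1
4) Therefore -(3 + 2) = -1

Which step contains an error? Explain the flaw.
Step 2: Distribute the negative: -3 + 2

Step 2 incorrectly distributes the negative sign. The correct distribution is -(3 + 2) = -3 - 2 = -5. The negative must be applied to both terms, not just the first. The error treats -(3 + 2) as -3 + 2, which equals -1 instead of -5.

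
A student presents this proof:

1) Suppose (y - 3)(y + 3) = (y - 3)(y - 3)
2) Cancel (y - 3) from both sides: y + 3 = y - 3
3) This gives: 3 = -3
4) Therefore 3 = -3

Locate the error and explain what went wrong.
Step 2: Cancel (y - 3) from both sides: y + 3 = y - 3

Step 2 cancels (y - 3) from both sides. This is only valid if (y - 3) ≠ 0, i.e., y ≠ 3. When y = 3, both sides equal zero regardless of the other factors. The correct approach requires considering y = 3 as a separate case.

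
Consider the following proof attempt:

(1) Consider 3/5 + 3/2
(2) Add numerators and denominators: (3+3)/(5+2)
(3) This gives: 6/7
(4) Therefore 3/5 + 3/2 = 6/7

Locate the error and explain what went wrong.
Step 2: Add numerators and denominators: (3+3)/(5+2)

Step 2 incorrectly adds fractions by separately adding numerators and denominators. This is wrong. The correct method requires a common denominator: 3/5 + 3/2 = (3×2 + 3×5)/(5×2) = 21/10 = 21/10. The method used gives 6/7, which is different.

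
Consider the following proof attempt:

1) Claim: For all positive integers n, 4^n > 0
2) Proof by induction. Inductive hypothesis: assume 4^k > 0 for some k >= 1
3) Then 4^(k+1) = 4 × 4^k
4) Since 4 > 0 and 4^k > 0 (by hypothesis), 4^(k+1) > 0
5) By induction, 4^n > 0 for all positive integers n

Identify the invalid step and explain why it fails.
Step 5: By induction, 4^n > 0 for all positive integers n

Step 5 concludes the proof by induction, but no base case was ever established. A valid induction proof requires: (1) a base case proving 4^1 > 0, and (2) an inductive step showing IF 4^k > 0 THEN 4^(k+1) > 0. Steps 2-4 correctly establish the inductive step, but without the base case the conclusion in step 5 does not follow.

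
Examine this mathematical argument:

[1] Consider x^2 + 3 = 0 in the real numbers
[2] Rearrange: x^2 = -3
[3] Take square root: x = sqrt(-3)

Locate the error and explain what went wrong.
Step 3: Take square root: x = sqrt(-3)

Step 3 takes the square root of -3, which is negative. In the real number system, the square root of a negative number is undefined. The equation x^2 + 3 = 0 has no real solutions. Square roots of negative numbers only exist in the complex numbers.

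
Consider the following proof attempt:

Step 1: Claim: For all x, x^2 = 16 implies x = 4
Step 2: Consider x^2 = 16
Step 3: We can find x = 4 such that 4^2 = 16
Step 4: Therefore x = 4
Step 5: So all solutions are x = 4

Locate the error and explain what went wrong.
Step 4: Therefore x = 4

Step 4 incorrectly concludes that x = 4 is the only solution. The proof shows that x = 4 is A solution (existence), but does not show it is the ONLY solution (uniqueness). In fact, x = -4 is also a solution since (-4)^2 = 16. Finding one solution doesn't prove there are no others.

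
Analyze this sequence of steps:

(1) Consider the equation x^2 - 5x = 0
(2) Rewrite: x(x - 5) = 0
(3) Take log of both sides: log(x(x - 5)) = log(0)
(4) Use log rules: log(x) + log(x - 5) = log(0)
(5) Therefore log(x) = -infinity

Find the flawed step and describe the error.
Step 3: Take log of both sides: log(x(x - 5)) = log(0)

Step 3 takes the logarithm of both sides, resulting in log(0) on the right side. The logarithm is only defined for positive numbers; log(0) is undefined (approaches negative infinity). This operation is invalid.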